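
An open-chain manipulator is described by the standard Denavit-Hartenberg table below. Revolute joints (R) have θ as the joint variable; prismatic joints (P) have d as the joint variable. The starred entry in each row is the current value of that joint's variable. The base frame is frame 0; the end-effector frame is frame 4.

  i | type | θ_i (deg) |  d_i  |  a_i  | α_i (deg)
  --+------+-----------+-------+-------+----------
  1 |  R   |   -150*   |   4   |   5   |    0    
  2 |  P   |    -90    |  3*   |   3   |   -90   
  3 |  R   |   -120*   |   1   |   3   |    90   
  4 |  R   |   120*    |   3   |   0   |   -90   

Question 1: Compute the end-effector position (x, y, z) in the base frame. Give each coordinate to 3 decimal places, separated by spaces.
after link 1: o_1 = (-4.3301, -2.5000, 4.0000)
after link 2: o_2 = (-5.8301, 0.0981, 7.0000)
after link 3: o_3 = (-5.9462, -1.7010, 9.5981)
after link 4: o_4 = (-4.6471, -3.9510, 8.0981)

-4.647 -3.951 8.098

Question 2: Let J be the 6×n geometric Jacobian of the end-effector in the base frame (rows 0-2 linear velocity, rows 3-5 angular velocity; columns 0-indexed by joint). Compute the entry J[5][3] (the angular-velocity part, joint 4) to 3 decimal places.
-0.500

axis z_3 = (0.4330,-0.7500,-0.5000); lever o_n−o_3 = (1.2990,-2.2500,-1.5000)
cross product → J_v[:, 3] = (0.0000,0.0000,0.0000)
J_ω[:, 3] = z_3
entry J[5][3] = -0.5000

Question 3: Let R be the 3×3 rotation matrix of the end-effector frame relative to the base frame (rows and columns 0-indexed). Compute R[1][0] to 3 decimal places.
End-effector x-axis (col 0 of R) = (-0.8750,-0.2165,-0.4330)
R[1][0] = -0.2165

-0.217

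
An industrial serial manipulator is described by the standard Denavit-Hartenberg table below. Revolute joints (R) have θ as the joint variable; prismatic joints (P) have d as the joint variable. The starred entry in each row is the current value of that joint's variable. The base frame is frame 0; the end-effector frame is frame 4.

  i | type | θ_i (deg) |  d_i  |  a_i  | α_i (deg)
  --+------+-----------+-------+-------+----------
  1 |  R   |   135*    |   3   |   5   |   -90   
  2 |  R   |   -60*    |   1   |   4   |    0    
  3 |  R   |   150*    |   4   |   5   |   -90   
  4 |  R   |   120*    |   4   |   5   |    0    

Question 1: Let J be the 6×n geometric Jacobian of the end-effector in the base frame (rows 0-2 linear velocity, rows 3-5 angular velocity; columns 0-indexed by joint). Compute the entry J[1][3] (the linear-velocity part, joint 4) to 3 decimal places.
axis z_3 = (0.7071,-0.7071,0.0000); lever o_n−o_3 = (5.8903,0.2334,2.5000)
cross product → J_v[:, 3] = (-1.7678,-1.7678,4.3301)
J_ω[:, 3] = z_3
entry J[1][3] = -1.7678

-1.768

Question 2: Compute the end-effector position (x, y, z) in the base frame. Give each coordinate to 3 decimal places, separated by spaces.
-2.595 1.648 3.964

after link 1: o_1 = (-3.5355, 3.5355, 3.0000)
after link 2: o_2 = (-5.6569, 4.2426, 6.4641)
after link 3: o_3 = (-8.4853, 1.4142, 1.4641)
after link 4: o_4 = (-2.5950, 1.6476, 3.9641)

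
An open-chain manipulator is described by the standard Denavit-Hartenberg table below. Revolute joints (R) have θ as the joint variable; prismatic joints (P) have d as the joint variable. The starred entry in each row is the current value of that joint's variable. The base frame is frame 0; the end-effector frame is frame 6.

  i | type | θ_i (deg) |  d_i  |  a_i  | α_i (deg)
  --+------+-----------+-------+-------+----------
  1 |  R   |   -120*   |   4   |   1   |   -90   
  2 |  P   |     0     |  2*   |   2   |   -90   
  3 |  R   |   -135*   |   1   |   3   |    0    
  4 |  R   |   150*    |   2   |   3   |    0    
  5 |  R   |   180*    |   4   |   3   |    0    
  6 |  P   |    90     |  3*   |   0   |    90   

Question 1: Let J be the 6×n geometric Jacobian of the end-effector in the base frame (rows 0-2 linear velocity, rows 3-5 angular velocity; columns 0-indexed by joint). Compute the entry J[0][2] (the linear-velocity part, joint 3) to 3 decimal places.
axis z_2 = (0.0000,-0.0000,-1.0000); lever o_n−o_2 = (2.8978,0.7765,-10.0000)
cross product → J_v[:, 2] = (0.7765,-2.8978,0.0000)
J_ω[:, 2] = z_2
entry J[0][2] = 0.7765

0.776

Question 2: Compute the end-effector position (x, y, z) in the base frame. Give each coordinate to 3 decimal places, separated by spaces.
after link 1: o_1 = (-0.5000, -0.8660, 4.0000)
after link 2: o_2 = (0.2321, -3.5981, 4.0000)
after link 3: o_3 = (3.1298, -2.8216, 3.0000)
after link 4: o_4 = (1.0085, -4.9429, 1.0000)
after link 5: o_5 = (3.1298, -2.8216, -3.0000)
after link 6: o_6 = (3.1298, -2.8216, -6.0000)

3.130 -2.822 -6.000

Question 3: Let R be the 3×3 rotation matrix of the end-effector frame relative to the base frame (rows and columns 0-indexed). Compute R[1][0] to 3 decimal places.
End-effector x-axis (col 0 of R) = (0.7071,-0.7071,0.0000)
R[1][0] = -0.7071

-0.707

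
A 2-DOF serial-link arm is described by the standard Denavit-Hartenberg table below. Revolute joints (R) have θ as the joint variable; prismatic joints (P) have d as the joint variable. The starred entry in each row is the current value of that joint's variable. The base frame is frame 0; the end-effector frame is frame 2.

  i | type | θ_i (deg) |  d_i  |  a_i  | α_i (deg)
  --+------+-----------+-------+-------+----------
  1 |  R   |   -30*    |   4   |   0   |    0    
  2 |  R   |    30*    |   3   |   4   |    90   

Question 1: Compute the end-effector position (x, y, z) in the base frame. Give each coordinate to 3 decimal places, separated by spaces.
after link 1: o_1 = (0.0000, 0.0000, 4.0000)
after link 2: o_2 = (4.0000, 0.0000, 7.0000)

4.000 0.000 7.000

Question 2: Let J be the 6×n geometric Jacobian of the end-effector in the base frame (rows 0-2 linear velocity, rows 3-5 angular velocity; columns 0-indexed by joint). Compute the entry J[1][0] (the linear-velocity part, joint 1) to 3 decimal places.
axis z_0 = ẑ; lever o_n−o_0 = (4.0000,0.0000,7.0000)
cross product → J_v[:, 0] = (0.0000,4.0000,0.0000)
J_ω[:, 0] = z_0
entry J[1][0] = 4.0000

4.000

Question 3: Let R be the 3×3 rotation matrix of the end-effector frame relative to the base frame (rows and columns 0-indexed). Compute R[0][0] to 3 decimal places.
End-effector x-axis (col 0 of R) = (1.0000,0.0000,0.0000)
R[0][0] = 1.0000

1.000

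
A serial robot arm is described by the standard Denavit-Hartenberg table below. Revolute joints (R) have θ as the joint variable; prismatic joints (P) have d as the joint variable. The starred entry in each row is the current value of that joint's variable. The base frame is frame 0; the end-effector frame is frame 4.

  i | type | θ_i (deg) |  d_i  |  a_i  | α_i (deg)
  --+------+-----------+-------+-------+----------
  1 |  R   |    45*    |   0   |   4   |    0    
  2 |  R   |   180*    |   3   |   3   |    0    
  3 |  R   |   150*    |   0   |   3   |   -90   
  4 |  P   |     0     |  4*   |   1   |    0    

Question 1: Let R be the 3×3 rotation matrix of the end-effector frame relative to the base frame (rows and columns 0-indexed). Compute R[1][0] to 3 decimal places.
0.259

End-effector x-axis (col 0 of R) = (0.9659,0.2588,0.0000)
R[1][0] = 0.2588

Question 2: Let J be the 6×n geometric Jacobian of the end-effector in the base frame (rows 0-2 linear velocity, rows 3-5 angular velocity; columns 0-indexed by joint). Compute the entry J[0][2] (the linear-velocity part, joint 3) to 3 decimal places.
axis z_2 = (0.0000,0.0000,1.0000); lever o_n−o_2 = (2.8284,4.8990,0.0000)
cross product → J_v[:, 2] = (-4.8990,2.8284,0.0000)
J_ω[:, 2] = z_2
entry J[0][2] = -4.8990

-4.899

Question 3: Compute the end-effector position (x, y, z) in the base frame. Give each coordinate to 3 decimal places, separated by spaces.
after link 1: o_1 = (2.8284, 2.8284, 0.0000)
after link 2: o_2 = (0.7071, 0.7071, 3.0000)
after link 3: o_3 = (3.6049, 1.4836, 3.0000)
after link 4: o_4 = (3.5355, 5.6061, 3.0000)

3.536 5.606 3.000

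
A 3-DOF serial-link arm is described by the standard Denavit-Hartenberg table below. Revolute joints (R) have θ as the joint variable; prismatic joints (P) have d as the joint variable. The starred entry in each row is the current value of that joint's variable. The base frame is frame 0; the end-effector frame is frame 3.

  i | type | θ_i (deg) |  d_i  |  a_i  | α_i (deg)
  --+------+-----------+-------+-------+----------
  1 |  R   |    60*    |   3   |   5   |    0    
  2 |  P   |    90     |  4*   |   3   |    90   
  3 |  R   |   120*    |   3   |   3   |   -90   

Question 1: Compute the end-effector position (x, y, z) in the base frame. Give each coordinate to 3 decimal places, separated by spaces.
after link 1: o_1 = (2.5000, 4.3301, 3.0000)
after link 2: o_2 = (-0.0981, 5.8301, 7.0000)
after link 3: o_3 = (2.7010, 7.6782, 9.5981)

2.701 7.678 9.598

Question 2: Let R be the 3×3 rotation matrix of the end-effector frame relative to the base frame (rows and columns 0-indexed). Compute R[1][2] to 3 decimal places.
-0.433

End-effector z-axis (col 2 of R) = (0.7500,-0.4330,-0.5000)
R[1][2] = -0.4330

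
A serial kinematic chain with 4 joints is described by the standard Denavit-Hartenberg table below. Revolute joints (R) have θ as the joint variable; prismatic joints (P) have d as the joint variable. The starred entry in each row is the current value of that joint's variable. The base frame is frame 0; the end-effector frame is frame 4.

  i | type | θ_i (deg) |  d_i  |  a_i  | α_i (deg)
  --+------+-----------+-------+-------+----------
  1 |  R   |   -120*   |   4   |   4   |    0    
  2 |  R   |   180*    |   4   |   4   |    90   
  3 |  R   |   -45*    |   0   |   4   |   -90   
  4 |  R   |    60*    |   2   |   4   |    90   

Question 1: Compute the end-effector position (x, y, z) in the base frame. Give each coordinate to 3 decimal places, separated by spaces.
after link 1: o_1 = (-2.0000, -3.4641, 4.0000)
after link 2: o_2 = (0.0000, -0.0000, 8.0000)
after link 3: o_3 = (1.4142, 2.4495, 5.1716)
after link 4: o_4 = (-0.1716, 6.6310, 5.1716)

-0.172 6.631 5.172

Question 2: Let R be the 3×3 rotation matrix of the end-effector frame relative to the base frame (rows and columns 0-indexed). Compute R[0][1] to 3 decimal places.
End-effector y-axis (col 1 of R) = (0.3536,0.6124,0.7071)
R[0][1] = 0.3536

0.354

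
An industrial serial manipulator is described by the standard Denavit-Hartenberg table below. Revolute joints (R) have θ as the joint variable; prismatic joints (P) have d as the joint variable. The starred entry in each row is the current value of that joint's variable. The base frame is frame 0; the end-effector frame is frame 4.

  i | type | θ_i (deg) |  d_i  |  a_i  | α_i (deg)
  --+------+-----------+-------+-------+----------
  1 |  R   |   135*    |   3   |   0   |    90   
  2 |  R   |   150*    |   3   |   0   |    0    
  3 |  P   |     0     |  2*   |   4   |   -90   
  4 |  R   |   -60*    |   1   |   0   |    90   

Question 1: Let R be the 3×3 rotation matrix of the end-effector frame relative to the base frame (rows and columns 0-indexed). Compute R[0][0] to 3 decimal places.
0.919

End-effector x-axis (col 0 of R) = (0.9186,0.3062,0.2500)
R[0][0] = 0.9186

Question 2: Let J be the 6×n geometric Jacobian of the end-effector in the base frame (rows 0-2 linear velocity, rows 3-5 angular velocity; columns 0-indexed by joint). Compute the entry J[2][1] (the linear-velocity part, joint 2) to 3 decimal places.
axis z_1 = (0.7071,0.7071,0.0000); lever o_n−o_1 = (6.3386,0.7325,1.1340)
cross product → J_v[:, 1] = (0.8018,-0.8018,-3.9641)
J_ω[:, 1] = z_1
entry J[2][1] = -3.9641

-3.964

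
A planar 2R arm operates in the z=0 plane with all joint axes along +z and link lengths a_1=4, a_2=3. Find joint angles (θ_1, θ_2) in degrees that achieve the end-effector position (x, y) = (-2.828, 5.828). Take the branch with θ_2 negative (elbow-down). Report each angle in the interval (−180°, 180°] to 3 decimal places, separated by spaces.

cos θ_2 = (41.9632−4²−3²)/(2·4·3) = 0.7068; θ_2 = -45.0250° (elbow-down)
β = atan2(5.8280,-2.8280) = 115.8847°; ψ = atan2(-2.1222,6.1204) = -19.1240°
θ_1 = β − ψ = 135.0086°

135.009 -45.025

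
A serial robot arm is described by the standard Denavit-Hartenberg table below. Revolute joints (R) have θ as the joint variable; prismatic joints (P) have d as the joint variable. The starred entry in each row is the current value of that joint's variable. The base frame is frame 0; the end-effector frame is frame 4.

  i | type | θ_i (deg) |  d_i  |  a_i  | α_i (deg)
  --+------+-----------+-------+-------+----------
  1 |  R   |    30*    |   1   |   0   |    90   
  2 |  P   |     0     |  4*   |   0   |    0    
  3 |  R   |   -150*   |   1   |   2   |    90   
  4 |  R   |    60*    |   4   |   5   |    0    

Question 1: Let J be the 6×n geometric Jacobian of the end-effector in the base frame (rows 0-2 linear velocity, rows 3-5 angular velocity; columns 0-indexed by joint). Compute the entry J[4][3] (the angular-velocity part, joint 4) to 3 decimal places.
-0.250

axis z_3 = (-0.4330,-0.2500,0.8660); lever o_n−o_3 = (-1.4420,-5.8325,2.2141)
cross product → J_v[:, 3] = (4.4976,-0.2901,2.1651)
J_ω[:, 3] = z_3
entry J[4][3] = -0.2500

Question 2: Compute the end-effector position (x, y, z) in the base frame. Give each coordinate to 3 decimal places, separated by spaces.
after link 1: o_1 = (0.0000, 0.0000, 1.0000)
after link 2: o_2 = (2.0000, -3.4641, 1.0000)
after link 3: o_3 = (1.0000, -5.1962, 0.0000)
after link 4: o_4 = (-0.4420, -11.0287, 2.2141)

-0.442 -11.029 2.214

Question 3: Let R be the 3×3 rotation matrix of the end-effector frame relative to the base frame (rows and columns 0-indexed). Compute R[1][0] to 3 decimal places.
-0.967

End-effector x-axis (col 0 of R) = (0.0580,-0.9665,-0.2500)
R[1][0] = -0.9665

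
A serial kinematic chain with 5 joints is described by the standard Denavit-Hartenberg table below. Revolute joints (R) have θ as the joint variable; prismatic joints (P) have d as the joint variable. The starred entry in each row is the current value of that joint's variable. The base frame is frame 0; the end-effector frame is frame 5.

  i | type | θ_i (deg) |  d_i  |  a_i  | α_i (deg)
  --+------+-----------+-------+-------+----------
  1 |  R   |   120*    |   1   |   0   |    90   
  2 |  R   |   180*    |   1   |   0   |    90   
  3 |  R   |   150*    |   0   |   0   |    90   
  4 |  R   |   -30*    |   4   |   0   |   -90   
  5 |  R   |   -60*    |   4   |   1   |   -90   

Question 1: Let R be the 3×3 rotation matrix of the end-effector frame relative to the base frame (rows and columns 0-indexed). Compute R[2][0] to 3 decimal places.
-0.250

End-effector x-axis (col 0 of R) = (0.8660,0.4330,-0.2500)
R[2][0] = -0.2500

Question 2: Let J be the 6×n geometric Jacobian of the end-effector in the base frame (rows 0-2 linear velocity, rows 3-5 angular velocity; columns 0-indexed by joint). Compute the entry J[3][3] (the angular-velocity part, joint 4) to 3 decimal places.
axis z_3 = (1.0000,-0.0000,0.0000); lever o_n−o_3 = (4.8660,2.4330,3.2141)
cross product → J_v[:, 3] = (-0.0000,-3.2141,2.4330)
J_ω[:, 3] = z_3
entry J[3][3] = 1.0000

1.000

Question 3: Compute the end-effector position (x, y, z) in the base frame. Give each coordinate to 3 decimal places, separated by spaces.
after link 1: o_1 = (0.0000, 0.0000, 1.0000)
after link 2: o_2 = (0.8660, 0.5000, 1.0000)
after link 3: o_3 = (0.8660, 0.5000, 1.0000)
after link 4: o_4 = (4.8660, 0.5000, 1.0000)
after link 5: o_5 = (5.7321, 2.9330, 4.2141)

5.732 2.933 4.214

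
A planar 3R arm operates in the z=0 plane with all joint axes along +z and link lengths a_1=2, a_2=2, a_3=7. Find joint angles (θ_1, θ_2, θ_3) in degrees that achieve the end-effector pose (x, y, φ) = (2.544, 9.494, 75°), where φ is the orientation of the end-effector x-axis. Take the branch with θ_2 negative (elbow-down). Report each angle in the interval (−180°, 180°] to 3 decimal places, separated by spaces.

wrist centre = target − a_3·(cos φ, sin φ) = (0.7323, 2.7325)
cos θ_2 = (8.0029−2²−2²)/(2·2·2) = 0.0004; θ_2 = -89.9794° (elbow-down)
β = atan2(2.7325,0.7323) = 74.9982°; ψ = atan2(-2.0000,2.0007) = -44.9897°
θ_1 = β − ψ = 119.9879°
θ_3 = φ − θ_1 − θ_2 = 44.9915° (wrapped to (-180°,180°])

119.988 -89.979 44.991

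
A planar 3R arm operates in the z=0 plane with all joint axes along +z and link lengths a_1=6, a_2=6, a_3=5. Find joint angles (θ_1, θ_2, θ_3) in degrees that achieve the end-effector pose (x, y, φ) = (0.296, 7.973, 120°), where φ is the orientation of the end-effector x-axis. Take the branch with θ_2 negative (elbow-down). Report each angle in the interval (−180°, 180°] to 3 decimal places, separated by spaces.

wrist centre = target − a_3·(cos φ, sin φ) = (2.7960, 3.6429)
cos θ_2 = (21.0881−6²−6²)/(2·6·6) = -0.7071; θ_2 = -135.0002° (elbow-down)
β = atan2(3.6429,2.7960) = 52.4928°; ψ = atan2(-4.2426,1.7573) = -67.5001°
θ_1 = β − ψ = 119.9929°
θ_3 = φ − θ_1 − θ_2 = 135.0073° (wrapped to (-180°,180°])

119.993 -135.000 135.007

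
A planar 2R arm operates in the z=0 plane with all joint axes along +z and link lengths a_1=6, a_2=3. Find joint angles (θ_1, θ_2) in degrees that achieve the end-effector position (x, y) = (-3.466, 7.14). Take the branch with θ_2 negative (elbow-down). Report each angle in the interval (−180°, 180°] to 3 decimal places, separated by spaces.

135.004 -60.013

cos θ_2 = (62.9928−6²−3²)/(2·6·3) = 0.4998; θ_2 = -60.0133° (elbow-down)
β = atan2(7.1400,-3.4660) = 115.8935°; ψ = atan2(-2.5984,7.4994) = -19.1104°
θ_1 = β − ψ = 135.0039°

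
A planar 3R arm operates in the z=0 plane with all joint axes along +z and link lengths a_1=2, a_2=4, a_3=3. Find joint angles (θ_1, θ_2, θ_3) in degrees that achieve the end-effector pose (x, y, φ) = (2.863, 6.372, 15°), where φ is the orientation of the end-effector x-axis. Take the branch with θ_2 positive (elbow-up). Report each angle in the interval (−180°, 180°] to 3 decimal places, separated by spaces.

wrist centre = target − a_3·(cos φ, sin φ) = (-0.0348, 5.5955)
cos θ_2 = (31.3113−2²−4²)/(2·2·4) = 0.7070; θ_2 = 45.0121° (elbow-up)
β = atan2(5.5955,-0.0348) = 90.3561°; ψ = atan2(2.8290,4.8278) = 30.3696°
θ_1 = β − ψ = 59.9865°
θ_3 = φ − θ_1 − θ_2 = -89.9987° (wrapped to (-180°,180°])

59.987 45.012 -89.999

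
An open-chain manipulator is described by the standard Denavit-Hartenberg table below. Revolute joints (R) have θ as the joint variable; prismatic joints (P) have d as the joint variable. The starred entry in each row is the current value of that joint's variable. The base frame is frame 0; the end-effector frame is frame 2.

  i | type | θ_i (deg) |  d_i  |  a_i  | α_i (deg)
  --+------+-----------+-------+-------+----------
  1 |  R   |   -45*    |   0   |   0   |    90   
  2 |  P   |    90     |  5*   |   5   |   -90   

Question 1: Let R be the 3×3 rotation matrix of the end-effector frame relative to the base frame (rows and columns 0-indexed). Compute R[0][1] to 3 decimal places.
End-effector y-axis (col 1 of R) = (0.7071,0.7071,-0.0000)
R[0][1] = 0.7071

0.707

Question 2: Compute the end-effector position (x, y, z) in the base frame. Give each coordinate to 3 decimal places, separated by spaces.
after link 1: o_1 = (0.0000, 0.0000, 0.0000)
after link 2: o_2 = (-3.5355, -3.5355, 5.0000)

-3.536 -3.536 5.000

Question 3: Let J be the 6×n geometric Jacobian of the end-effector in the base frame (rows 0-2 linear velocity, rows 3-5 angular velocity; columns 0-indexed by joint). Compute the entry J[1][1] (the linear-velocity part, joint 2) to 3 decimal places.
-0.707

prismatic axis z_1 = (-0.7071,-0.7071,0.0000)
J_v[:, 1] = z_1; J_ω[:, 1] = (0,0,0)
entry J[1][1] = -0.7071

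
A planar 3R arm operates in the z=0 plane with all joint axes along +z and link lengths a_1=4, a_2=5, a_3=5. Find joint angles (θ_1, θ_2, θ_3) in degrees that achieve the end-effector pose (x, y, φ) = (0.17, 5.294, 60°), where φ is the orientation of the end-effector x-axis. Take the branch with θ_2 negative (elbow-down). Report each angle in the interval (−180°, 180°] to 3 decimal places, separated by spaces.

-104.948 -150.003 -45.049

wrist centre = target − a_3·(cos φ, sin φ) = (-2.3300, 0.9639)
cos θ_2 = (6.3580−4²−5²)/(2·4·5) = -0.8661; θ_2 = -150.0030° (elbow-down)
β = atan2(0.9639,-2.3300) = 157.5261°; ψ = atan2(-2.4998,-0.3303) = -97.5260°
θ_1 = β − ψ = 255.0521°
θ_3 = φ − θ_1 − θ_2 = -45.0492° (wrapped to (-180°,180°])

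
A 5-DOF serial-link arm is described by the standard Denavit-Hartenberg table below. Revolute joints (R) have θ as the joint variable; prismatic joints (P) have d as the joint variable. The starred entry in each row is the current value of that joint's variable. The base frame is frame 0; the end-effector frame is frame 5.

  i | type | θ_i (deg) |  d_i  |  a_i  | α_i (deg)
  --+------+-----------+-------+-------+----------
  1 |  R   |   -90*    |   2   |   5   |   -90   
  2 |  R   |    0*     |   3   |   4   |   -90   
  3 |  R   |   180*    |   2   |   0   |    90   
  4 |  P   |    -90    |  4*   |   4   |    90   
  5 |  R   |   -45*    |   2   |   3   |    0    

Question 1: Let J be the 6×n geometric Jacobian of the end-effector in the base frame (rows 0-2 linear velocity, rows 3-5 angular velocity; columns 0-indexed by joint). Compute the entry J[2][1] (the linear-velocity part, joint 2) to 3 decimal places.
-6.000

axis z_1 = (1.0000,0.0000,0.0000); lever o_n−o_1 = (1.1213,-6.0000,4.1213)
cross product → J_v[:, 1] = (0.0000,-4.1213,-6.0000)
J_ω[:, 1] = z_1
entry J[2][1] = -6.0000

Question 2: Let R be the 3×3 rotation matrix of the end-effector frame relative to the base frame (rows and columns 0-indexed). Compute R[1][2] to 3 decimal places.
End-effector z-axis (col 2 of R) = (0.0000,-1.0000,0.0000)
R[1][2] = -1.0000

-1.000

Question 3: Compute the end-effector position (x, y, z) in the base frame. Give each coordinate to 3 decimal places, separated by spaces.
after link 1: o_1 = (0.0000, -5.0000, 2.0000)
after link 2: o_2 = (3.0000, -9.0000, 2.0000)
after link 3: o_3 = (3.0000, -9.0000, 0.0000)
after link 4: o_4 = (-1.0000, -9.0000, 4.0000)
after link 5: o_5 = (1.1213, -11.0000, 6.1213)

1.121 -11.000 6.121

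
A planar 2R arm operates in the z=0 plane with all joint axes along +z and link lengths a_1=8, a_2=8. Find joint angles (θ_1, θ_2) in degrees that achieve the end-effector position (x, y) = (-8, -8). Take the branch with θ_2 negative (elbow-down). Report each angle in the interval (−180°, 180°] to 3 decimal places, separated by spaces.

cos θ_2 = (128.0000−8²−8²)/(2·8·8) = 0.0000; θ_2 = -90.0000° (elbow-down)
β = atan2(-8.0000,-8.0000) = -135.0000°; ψ = atan2(-8.0000,8.0000) = -45.0000°
θ_1 = β − ψ = -90.0000°

-90.000 -90.000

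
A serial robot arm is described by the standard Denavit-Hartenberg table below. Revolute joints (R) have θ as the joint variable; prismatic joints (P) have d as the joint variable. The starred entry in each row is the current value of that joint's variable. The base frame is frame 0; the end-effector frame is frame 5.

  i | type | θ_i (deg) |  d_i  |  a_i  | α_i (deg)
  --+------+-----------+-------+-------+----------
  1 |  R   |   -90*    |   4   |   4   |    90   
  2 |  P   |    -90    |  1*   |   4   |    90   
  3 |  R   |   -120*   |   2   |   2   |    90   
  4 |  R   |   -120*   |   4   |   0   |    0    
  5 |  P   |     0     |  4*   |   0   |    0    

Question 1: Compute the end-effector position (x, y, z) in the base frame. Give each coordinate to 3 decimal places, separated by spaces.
after link 1: o_1 = (0.0000, -4.0000, 4.0000)
after link 2: o_2 = (-1.0000, -4.0000, 0.0000)
after link 3: o_3 = (0.7321, -2.0000, 1.0000)
after link 4: o_4 = (-1.2679, -2.0000, 4.4641)
after link 5: o_5 = (-3.2679, -2.0000, 7.9282)

-3.268 -2.000 7.928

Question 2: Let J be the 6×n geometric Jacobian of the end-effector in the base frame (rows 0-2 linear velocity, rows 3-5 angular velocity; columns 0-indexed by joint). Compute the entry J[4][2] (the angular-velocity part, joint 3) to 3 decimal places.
1.000

axis z_2 = (-0.0000,1.0000,-0.0000); lever o_n−o_2 = (-2.2679,2.0000,7.9282)
cross product → J_v[:, 2] = (7.9282,0.0000,2.2679)
J_ω[:, 2] = z_2
entry J[4][2] = 1.0000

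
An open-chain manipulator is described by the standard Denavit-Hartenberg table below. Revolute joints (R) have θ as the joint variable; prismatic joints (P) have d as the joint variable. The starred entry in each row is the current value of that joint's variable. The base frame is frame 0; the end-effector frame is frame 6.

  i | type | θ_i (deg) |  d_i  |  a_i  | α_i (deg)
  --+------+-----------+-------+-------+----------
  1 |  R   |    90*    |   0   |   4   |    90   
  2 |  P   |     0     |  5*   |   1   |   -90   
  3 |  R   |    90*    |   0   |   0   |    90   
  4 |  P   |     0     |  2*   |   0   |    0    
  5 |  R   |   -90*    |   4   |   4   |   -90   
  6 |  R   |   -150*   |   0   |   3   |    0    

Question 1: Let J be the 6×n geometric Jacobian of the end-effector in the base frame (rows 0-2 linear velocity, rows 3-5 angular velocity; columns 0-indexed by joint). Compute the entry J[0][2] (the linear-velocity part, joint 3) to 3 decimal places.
-7.500

axis z_2 = (0.0000,0.0000,1.0000); lever o_n−o_2 = (0.0000,7.5000,-1.4019)
cross product → J_v[:, 2] = (-7.5000,0.0000,0.0000)
J_ω[:, 2] = z_2
entry J[0][2] = -7.5000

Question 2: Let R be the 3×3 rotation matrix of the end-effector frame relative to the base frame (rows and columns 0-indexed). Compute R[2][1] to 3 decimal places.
-0.500

End-effector y-axis (col 1 of R) = (0.0000,0.8660,-0.5000)
R[2][1] = -0.5000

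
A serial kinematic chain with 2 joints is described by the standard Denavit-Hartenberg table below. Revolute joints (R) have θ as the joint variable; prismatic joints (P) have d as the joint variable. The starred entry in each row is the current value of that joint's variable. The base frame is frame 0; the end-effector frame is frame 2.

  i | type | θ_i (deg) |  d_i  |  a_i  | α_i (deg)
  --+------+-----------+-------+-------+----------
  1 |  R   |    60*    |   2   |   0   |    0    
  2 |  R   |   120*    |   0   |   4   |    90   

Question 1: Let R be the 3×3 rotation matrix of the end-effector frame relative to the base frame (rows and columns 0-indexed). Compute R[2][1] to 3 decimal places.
1.000

End-effector y-axis (col 1 of R) = (-0.0000,-0.0000,1.0000)
R[2][1] = 1.0000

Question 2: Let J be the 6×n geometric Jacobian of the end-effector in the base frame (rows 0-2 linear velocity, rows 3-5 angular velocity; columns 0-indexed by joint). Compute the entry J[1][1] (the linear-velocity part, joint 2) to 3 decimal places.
axis z_1 = (0.0000,0.0000,1.0000); lever o_n−o_1 = (-4.0000,0.0000,0.0000)
cross product → J_v[:, 1] = (-0.0000,-4.0000,0.0000)
J_ω[:, 1] = z_1
entry J[1][1] = -4.0000

-4.000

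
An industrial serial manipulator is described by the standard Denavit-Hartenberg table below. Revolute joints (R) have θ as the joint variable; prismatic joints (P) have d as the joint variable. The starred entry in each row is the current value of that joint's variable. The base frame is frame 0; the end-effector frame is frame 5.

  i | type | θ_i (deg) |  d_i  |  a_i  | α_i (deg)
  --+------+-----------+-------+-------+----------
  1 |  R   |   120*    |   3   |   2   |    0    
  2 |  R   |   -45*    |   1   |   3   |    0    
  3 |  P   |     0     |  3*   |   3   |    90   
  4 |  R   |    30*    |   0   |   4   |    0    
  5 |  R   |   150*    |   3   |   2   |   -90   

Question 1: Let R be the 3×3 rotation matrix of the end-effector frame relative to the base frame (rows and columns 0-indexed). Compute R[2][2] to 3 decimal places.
End-effector z-axis (col 2 of R) = (0.0000,-0.0000,-1.0000)
R[2][2] = -1.0000

-1.000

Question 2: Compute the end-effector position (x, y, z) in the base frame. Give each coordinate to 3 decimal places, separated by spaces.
after link 1: o_1 = (-1.0000, 1.7321, 3.0000)
after link 2: o_2 = (-0.2235, 4.6298, 4.0000)
after link 3: o_3 = (0.5529, 7.5276, 7.0000)
after link 4: o_4 = (1.4495, 10.8737, 9.0000)
after link 5: o_5 = (3.8296, 8.1654, 9.0000)

3.830 8.165 9.000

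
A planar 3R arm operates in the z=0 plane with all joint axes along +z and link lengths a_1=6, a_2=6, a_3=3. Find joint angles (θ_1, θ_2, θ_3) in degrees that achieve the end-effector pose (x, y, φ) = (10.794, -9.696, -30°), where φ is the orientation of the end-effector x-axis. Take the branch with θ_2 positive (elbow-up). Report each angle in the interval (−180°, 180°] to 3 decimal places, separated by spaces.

-60.005 30.010 -0.005

wrist centre = target − a_3·(cos φ, sin φ) = (8.1959, -8.1960)
cos θ_2 = (134.3476−6²−6²)/(2·6·6) = 0.8659; θ_2 = 30.0099° (elbow-up)
β = atan2(-8.1960,8.1959) = -45.0003°; ψ = atan2(3.0009,11.1956) = 15.0050°
θ_1 = β − ψ = -60.0052°
θ_3 = φ − θ_1 − θ_2 = -0.0047° (wrapped to (-180°,180°])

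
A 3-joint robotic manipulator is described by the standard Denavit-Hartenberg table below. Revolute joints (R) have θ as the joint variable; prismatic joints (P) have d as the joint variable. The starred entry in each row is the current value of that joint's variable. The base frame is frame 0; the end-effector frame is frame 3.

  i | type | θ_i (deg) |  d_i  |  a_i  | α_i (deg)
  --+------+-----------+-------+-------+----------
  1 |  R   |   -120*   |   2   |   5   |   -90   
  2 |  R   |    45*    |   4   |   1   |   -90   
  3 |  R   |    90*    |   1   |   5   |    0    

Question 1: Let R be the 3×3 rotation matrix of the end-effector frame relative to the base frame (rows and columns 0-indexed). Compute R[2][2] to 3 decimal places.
End-effector z-axis (col 2 of R) = (0.3536,0.6124,-0.7071)
R[2][2] = -0.7071

-0.707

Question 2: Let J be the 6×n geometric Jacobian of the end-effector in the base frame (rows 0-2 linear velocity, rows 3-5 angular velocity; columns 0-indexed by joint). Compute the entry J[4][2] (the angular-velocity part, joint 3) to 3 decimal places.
0.612

axis z_2 = (0.3536,0.6124,-0.7071); lever o_n−o_2 = (-3.9766,3.1124,-0.7071)
cross product → J_v[:, 2] = (1.7678,3.0619,3.5355)
J_ω[:, 2] = z_2
entry J[4][2] = 0.6124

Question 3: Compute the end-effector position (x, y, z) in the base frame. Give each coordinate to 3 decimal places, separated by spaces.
after link 1: o_1 = (-2.5000, -4.3301, 2.0000)
after link 2: o_2 = (0.6105, -6.9425, 1.2929)
after link 3: o_3 = (-3.3660, -3.8301, 0.5858)

-3.366 -3.830 0.586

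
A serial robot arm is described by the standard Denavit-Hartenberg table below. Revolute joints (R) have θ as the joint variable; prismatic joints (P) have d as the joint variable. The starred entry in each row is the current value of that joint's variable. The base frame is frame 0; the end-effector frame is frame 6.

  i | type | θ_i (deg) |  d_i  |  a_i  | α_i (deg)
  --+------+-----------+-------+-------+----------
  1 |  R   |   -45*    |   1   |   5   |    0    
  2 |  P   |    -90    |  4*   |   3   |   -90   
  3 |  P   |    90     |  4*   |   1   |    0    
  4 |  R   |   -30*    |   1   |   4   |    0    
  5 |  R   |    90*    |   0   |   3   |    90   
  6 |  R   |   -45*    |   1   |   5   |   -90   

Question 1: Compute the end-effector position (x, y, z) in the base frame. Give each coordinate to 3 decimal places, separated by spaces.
after link 1: o_1 = (3.5355, -3.5355, 1.0000)
after link 2: o_2 = (1.4142, -5.6569, 5.0000)
after link 3: o_3 = (4.2426, -8.4853, 4.0000)
after link 4: o_4 = (3.5355, -10.6066, 0.5359)
after link 5: o_5 = (5.3727, -8.7695, -0.9641)
after link 6: o_6 = (4.6842, -4.4580, -3.5979)

4.684 -4.458 -3.598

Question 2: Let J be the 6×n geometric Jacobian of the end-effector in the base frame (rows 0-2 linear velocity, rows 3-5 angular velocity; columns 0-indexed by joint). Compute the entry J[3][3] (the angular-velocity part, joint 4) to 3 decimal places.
axis z_3 = (0.7071,-0.7071,0.0000); lever o_n−o_3 = (0.4415,4.0273,-7.5979)
cross product → J_v[:, 3] = (5.3725,5.3725,3.1599)
J_ω[:, 3] = z_3
entry J[3][3] = 0.7071

0.707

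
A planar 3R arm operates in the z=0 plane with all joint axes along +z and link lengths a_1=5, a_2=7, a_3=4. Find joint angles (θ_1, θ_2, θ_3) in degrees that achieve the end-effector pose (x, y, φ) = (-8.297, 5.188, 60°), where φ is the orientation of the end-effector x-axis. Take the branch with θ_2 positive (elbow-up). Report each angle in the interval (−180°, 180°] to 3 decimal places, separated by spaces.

wrist centre = target − a_3·(cos φ, sin φ) = (-10.2970, 1.7239)
cos θ_2 = (109.0000−5²−7²)/(2·5·7) = 0.5000; θ_2 = 60.0000° (elbow-up)
β = atan2(1.7239,-10.2970) = 170.4958°; ψ = atan2(6.0622,8.5000) = 35.4963°
θ_1 = β − ψ = 134.9995°
θ_3 = φ − θ_1 − θ_2 = -134.9994° (wrapped to (-180°,180°])

134.999 60.000 -134.999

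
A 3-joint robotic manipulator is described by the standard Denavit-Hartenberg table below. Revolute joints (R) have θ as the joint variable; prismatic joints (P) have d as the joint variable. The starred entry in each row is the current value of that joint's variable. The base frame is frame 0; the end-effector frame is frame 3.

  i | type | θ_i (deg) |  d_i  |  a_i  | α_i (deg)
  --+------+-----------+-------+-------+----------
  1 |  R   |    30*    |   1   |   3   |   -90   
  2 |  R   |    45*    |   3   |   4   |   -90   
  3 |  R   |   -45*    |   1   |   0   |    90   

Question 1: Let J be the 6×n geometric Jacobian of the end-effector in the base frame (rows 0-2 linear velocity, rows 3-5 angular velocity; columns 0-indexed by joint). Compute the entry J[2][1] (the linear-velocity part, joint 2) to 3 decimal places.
axis z_1 = (-0.5000,0.8660,0.0000); lever o_n−o_1 = (0.3371,3.6587,-3.5355)
cross product → J_v[:, 1] = (-3.0619,-1.7678,-2.1213)
J_ω[:, 1] = z_1
entry J[2][1] = -2.1213

-2.121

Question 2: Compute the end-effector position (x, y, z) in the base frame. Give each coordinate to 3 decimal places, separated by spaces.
2.935 5.159 -2.536

after link 1: o_1 = (2.5981, 1.5000, 1.0000)
after link 2: o_2 = (3.5476, 5.5123, -1.8284)
after link 3: o_3 = (2.9352, 5.1587, -2.5355)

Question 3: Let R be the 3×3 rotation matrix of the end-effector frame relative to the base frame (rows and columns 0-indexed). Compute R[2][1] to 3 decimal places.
-0.707

End-effector y-axis (col 1 of R) = (-0.6124,-0.3536,-0.7071)
R[2][1] = -0.7071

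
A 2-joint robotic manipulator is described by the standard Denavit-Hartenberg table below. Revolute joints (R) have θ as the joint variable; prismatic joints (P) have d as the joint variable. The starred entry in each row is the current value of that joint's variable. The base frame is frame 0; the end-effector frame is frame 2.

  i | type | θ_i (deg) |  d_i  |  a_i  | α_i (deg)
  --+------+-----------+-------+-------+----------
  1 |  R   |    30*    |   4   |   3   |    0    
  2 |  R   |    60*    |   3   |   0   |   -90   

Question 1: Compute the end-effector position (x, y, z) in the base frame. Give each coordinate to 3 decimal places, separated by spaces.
2.598 1.500 7.000

after link 1: o_1 = (2.5981, 1.5000, 4.0000)
after link 2: o_2 = (2.5981, 1.5000, 7.0000)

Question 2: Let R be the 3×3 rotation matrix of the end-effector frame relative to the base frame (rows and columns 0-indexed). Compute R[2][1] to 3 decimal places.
End-effector y-axis (col 1 of R) = (-0.0000,0.0000,-1.0000)
R[2][1] = -1.0000

-1.000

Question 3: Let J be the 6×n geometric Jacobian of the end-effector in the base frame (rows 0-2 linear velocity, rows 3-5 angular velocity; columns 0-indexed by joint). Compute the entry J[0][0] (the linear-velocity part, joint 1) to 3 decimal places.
axis z_0 = ẑ; lever o_n−o_0 = (2.5981,1.5000,7.0000)
cross product → J_v[:, 0] = (-1.5000,2.5981,0.0000)
J_ω[:, 0] = z_0
entry J[0][0] = -1.5000

-1.500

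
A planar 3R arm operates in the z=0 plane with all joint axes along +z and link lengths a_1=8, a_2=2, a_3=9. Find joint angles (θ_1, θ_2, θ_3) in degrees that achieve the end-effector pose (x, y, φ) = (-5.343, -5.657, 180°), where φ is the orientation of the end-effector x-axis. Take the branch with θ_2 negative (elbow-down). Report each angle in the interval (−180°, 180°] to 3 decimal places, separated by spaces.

-44.999 -134.993 -0.008

wrist centre = target − a_3·(cos φ, sin φ) = (3.6570, -5.6570)
cos θ_2 = (45.3753−8²−2²)/(2·8·2) = -0.7070; θ_2 = -134.9931° (elbow-down)
β = atan2(-5.6570,3.6570) = -57.1191°; ψ = atan2(-1.4144,6.5860) = -12.1206°
θ_1 = β − ψ = -44.9985°
θ_3 = φ − θ_1 − θ_2 = -0.0084° (wrapped to (-180°,180°])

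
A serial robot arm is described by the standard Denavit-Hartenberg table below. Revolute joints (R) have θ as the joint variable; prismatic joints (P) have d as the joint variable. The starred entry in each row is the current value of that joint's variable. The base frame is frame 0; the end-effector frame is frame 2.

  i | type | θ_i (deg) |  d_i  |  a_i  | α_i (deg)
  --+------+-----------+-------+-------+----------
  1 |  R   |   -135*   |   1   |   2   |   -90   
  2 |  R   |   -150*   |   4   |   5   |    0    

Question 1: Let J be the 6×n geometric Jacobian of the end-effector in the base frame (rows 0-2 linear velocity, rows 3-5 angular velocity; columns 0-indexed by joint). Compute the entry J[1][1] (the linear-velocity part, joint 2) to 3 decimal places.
axis z_1 = (0.7071,-0.7071,0.0000); lever o_n−o_1 = (5.8903,0.2334,2.5000)
cross product → J_v[:, 1] = (-1.7678,-1.7678,4.3301)
J_ω[:, 1] = z_1
entry J[1][1] = -1.7678

-1.768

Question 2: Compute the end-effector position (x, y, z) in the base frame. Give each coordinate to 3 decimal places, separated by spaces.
4.476 -1.181 3.500

after link 1: o_1 = (-1.4142, -1.4142, 1.0000)
after link 2: o_2 = (4.4761, -1.1808, 3.5000)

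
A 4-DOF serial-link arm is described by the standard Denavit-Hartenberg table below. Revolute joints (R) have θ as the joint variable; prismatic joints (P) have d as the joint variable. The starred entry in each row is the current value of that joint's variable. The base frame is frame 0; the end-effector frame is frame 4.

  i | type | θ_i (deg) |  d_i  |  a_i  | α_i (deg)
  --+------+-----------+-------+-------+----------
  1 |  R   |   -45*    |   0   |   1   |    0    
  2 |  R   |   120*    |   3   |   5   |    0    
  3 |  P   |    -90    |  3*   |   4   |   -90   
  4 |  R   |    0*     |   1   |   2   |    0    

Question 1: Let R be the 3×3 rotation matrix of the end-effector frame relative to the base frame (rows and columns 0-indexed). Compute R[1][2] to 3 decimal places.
End-effector z-axis (col 2 of R) = (0.2588,0.9659,0.0000)
R[1][2] = 0.9659

0.966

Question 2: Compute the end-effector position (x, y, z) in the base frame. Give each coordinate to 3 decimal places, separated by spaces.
after link 1: o_1 = (0.7071, -0.7071, 0.0000)
after link 2: o_2 = (2.0012, 4.1225, 3.0000)
after link 3: o_3 = (5.8649, 3.0872, 6.0000)
after link 4: o_4 = (8.0556, 3.5355, 6.0000)

8.056 3.536 6.000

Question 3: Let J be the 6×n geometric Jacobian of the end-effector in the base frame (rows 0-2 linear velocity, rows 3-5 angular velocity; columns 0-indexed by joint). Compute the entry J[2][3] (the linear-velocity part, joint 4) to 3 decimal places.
axis z_3 = (0.2588,0.9659,0.0000); lever o_n−o_3 = (2.1907,0.4483,0.0000)
cross product → J_v[:, 3] = (-0.0000,0.0000,-2.0000)
J_ω[:, 3] = z_3
entry J[2][3] = -2.0000

-2.000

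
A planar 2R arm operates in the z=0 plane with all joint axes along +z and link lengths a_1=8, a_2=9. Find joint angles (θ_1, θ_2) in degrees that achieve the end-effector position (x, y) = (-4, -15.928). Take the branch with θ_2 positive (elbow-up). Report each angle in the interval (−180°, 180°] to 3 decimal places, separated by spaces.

cos θ_2 = (269.7012−8²−9²)/(2·8·9) = 0.8660; θ_2 = 30.0052° (elbow-up)
β = atan2(-15.9280,-4.0000) = -104.0972°; ψ = atan2(4.5007,15.7938) = 15.9057°
θ_1 = β − ψ = -120.0029°

-120.003 30.005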